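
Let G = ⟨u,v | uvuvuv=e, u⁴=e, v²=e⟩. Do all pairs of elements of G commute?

u·v = uv but v·u = vu, so u·v ≠ v·u and G is not abelian.

Answer: No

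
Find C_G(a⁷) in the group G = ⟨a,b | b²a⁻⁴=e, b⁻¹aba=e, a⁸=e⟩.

⟨a⁷⟩ ⊆ C_G(a⁷) since powers of a⁷ commute with a⁷; so |C_G(a⁷)| ≥ |⟨a⁷⟩| = 8.
By orbit–stabilizer, |C_G(a⁷)| = |G| / |conj. class of a⁷| = 16 / 2 = 8.
The 8 elements commuting with a⁷ are {e, a, a², a³, a⁴, a⁵, a⁶, a⁷}.

Answer: {e, a, a², a³, a⁴, a⁵, a⁶, a⁷}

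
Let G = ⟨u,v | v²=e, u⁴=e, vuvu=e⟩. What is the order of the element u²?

Compute successive powers until reaching e:
  (u²)¹ = u², (u²)² = e.
The smallest positive k with (u²)ᵏ = e is 2.

Answer: 2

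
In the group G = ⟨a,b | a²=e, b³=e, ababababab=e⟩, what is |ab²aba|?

Compute successive powers until reaching e:
  (ab²aba)¹ = ab²aba, (ab²aba)² = e.
The smallest positive k with (ab²aba)ᵏ = e is 2.

Answer: 2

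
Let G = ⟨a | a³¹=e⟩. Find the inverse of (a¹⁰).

The order of (a¹⁰) is 31 (smallest k with (a¹⁰)ᵏ = e), so (a¹⁰)⁻¹ = (a¹⁰)³⁰ = a²¹.
Check: (a¹⁰) · (a²¹) → (a¹⁰) · a²¹ = e, giving e as required.

Answer: a²¹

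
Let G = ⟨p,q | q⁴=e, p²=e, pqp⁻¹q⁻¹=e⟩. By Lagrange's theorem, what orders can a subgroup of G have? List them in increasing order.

|G| = 8 = 2³. By Lagrange's theorem the order of any subgroup divides 8; the divisors of 8 are 1, 2, 4, 8.

Answer: 1, 2, 4, 8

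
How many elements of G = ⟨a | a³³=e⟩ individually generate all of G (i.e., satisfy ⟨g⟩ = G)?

G is cyclic of order 33. An element generates G iff its order is 33, and a cyclic group of order 33 has exactly φ(33) = 20 such elements.

Answer: 20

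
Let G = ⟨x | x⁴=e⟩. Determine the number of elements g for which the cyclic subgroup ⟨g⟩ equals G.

G is cyclic of order 4. An element generates G iff its order is 4, and a cyclic group of order 4 has exactly φ(4) = 2 such elements.

Answer: 2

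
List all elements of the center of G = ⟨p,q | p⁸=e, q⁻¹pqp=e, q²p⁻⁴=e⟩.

An element z ∈ Z(G) iff z commutes with every generator.
For example p⁴ is central: (p⁴)·p = p⁵ = p·(p⁴); (p⁴)·q = q⁻¹ = q·(p⁴).
Whereas p ∉ Z(G) since p·q = pq ≠ p³q⁻¹ = q·p.
Checking each of the 16 elements this way gives Z(G) = {e, p⁴}, of order 2.

Answer: {e, p⁴}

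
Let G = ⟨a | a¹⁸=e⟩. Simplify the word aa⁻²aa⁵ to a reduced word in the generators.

Multiply left to right, reducing at each step:
  a · a⁻² = a¹⁷
  (a¹⁷) · a = e
  e · a⁵ = a⁵

Answer: a⁵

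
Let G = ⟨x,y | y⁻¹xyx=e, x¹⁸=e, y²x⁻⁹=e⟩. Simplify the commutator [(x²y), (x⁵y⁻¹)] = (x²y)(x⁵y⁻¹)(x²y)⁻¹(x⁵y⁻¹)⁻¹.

[(x²y), (x⁵y⁻¹)] = (x²y)·(x⁵y⁻¹)·(x²y)⁻¹·(x⁵y⁻¹)⁻¹.
  (x²y) · (x⁵y⁻¹) = x¹⁵
  (x¹⁵) · (x²y⁻¹) = x⁸y
  (x⁸y) · (x⁵y) = x¹²

Answer: x¹²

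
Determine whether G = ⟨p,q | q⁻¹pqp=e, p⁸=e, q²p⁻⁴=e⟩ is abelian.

p·q = pq but q·p = p³q⁻¹, so p·q ≠ q·p and G is not abelian.

Answer: No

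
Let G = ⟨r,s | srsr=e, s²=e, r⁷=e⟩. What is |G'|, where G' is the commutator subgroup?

G' = [G, G] is generated by all commutators. The generator-pair commutators are: [r, s] = r².
The subgroup they normally generate is {e, r, r², r³, r⁴, r⁵, r⁶}, of order 7.
Check: |G/G'| = 14/7 = 2 is the order of the abelianisation.

Answer: 7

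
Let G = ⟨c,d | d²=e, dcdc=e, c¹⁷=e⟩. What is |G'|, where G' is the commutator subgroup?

G' = [G, G] is generated by all commutators. The generator-pair commutators are: [c, d] = c².
The subgroup they normally generate is {e, c, c², c³, c⁴, c⁵, c⁶, c⁷, c⁸, c⁹, c¹⁰, c¹¹, c¹², c¹³, c¹⁴, c¹⁵, c¹⁶}, of order 17.
Check: |G/G'| = 34/17 = 2 is the order of the abelianisation.

Answer: 17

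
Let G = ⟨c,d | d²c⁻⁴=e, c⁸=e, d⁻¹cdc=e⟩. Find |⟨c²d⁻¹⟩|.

|⟨c²d⁻¹⟩| equals the order of c²d⁻¹. Compute successive powers until reaching e:
  (c²d⁻¹)¹ = c²d⁻¹, (c²d⁻¹)² = c⁴, (c²d⁻¹)³ = c²d, (c²d⁻¹)⁴ = e.
The smallest positive k with (c²d⁻¹)ᵏ = e is 4, so |⟨c²d⁻¹⟩| = 4.

Answer: 4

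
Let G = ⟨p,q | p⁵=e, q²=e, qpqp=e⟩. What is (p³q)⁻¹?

The order of (p³q) is 2 (smallest k with (p³q)ᵏ = e), so (p³q)⁻¹ = (p³q)¹ = p³q.
Check: (p³q) · (p³q) → (p³q) · p³ = q;   q · q = e, giving e as required.

Answer: p³q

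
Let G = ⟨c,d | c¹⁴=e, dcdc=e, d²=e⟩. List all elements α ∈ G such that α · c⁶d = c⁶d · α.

⟨c⁶d⟩ ⊆ C_G(c⁶d) since powers of c⁶d commute with c⁶d; so |C_G(c⁶d)| ≥ |⟨c⁶d⟩| = 2.
By orbit–stabilizer, |C_G(c⁶d)| = |G| / |conj. class of c⁶d| = 28 / 7 = 4.
The 4 elements commuting with c⁶d are {e, c⁷, c¹³d, c⁶d}.

Answer: {e, c⁷, c¹³d, c⁶d}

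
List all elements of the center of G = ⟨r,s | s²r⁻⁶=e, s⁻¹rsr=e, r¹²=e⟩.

An element z ∈ Z(G) iff z commutes with every generator.
For example r⁶ is central: (r⁶)·r = r⁷ = r·(r⁶); (r⁶)·s = s⁻¹ = s·(r⁶).
Whereas r ∉ Z(G) since r·s = rs ≠ r⁵s⁻¹ = s·r.
Checking each of the 24 elements this way gives Z(G) = {e, r⁶}, of order 2.

Answer: {e, r⁶}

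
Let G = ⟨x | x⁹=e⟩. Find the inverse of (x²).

The order of (x²) is 9 (smallest k with (x²)ᵏ = e), so (x²)⁻¹ = (x²)⁸ = x⁷.
Check: (x²) · (x⁷) → (x²) · x⁷ = e, giving e as required.

Answer: x⁷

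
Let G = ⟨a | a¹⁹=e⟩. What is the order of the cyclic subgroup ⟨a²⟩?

|⟨a²⟩| equals the order of a². Compute successive powers until reaching e:
  (a²)¹ = a², (a²)² = a⁴, (a²)³ = a⁶, (a²)⁴ = a⁸, (a²)⁵ = a¹⁰, (a²)⁶ = a¹², (a²)⁷ = a¹⁴, (a²)⁸ = a¹⁶, (a²)⁹ = a¹⁸, (a²)¹⁰ = a, (a²)¹¹ = a³, (a²)¹² = a⁵, (a²)¹³ = a⁷, (a²)¹⁴ = a⁹, (a²)¹⁵ = a¹¹, (a²)¹⁶ = a¹³, (a²)¹⁷ = a¹⁵, (a²)¹⁸ = a¹⁷, (a²)¹⁹ = e.
The smallest positive k with (a²)ᵏ = e is 19, so |⟨a²⟩| = 19.

Answer: 19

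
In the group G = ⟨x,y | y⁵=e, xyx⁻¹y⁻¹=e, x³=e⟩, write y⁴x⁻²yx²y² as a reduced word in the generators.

Multiply left to right, reducing at each step:
  (y⁴) · x⁻² = xy⁴
  (xy⁴) · y = x
  x · x² = e
  e · y² = y²

Answer: y²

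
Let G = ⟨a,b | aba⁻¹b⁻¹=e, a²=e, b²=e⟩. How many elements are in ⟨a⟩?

|⟨a⟩| equals the order of a. Compute successive powers until reaching e:
  a¹ = a, a² = e.
The smallest positive k with aᵏ = e is 2, so |⟨a⟩| = 2.

Answer: 2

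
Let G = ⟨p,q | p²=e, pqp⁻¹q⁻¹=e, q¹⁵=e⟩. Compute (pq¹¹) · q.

Compute (pq¹¹) · q by multiplying left to right and reducing via the relations at each step:
  (pq¹¹) · q = pq¹²

Answer: pq¹²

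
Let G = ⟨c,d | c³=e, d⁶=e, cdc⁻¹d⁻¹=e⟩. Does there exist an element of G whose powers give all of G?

|G| = 18, but the maximum element order in G is 6 < 18. No single element generates all of G, so G is not cyclic.

Answer: No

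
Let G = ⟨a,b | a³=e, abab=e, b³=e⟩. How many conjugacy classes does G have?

The conjugacy classes (representative and size) are:
  [e] (size 1), [ba²] (size 4), [b²a] (size 4), [a²b²] (size 3).
Class equation: 1 + 4 + 4 + 3 = 12 = |G|. So G has 4 conjugacy classes.

Answer: 4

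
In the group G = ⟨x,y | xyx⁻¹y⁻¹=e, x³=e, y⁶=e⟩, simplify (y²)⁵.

Compute successive powers of (y²), reducing at each step:
  (y²)²: (y²) · y² = y⁴
  (y²)³: (y⁴) · y² = e
  (y²)⁴: e · y² = y²
  (y²)⁵: (y²) · y² = y⁴

Answer: y⁴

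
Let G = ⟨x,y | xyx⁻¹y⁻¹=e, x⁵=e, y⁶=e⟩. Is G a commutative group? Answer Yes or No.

Each pair of generators commutes: x·y = xy = y·x. Since the generators pairwise commute, every element of G commutes with every other, so G is abelian.

Answer: Yes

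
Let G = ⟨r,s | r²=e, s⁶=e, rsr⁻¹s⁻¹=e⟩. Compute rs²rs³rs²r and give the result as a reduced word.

Multiply left to right, reducing at each step:
  r · s² = rs²
  (rs²) · r = s²
  (s²) · s³ = s⁵
  (s⁵) · r = rs⁵
  (rs⁵) · s² = rs
  (rs) · r = s

Answer: s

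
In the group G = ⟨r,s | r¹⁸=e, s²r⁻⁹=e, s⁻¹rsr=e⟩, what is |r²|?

Compute successive powers until reaching e:
  (r²)¹ = r², (r²)² = r⁴, (r²)³ = r⁶, (r²)⁴ = r⁸, (r²)⁵ = r¹⁰, (r²)⁶ = r¹², (r²)⁷ = r¹⁴, (r²)⁸ = r¹⁶, (r²)⁹ = e.
The smallest positive k with (r²)ᵏ = e is 9.

Answer: 9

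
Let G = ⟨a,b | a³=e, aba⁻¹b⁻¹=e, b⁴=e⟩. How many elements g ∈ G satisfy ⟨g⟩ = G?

G is cyclic of order 12. An element generates G iff its order is 12, and a cyclic group of order 12 has exactly φ(12) = 4 such elements.

Answer: 4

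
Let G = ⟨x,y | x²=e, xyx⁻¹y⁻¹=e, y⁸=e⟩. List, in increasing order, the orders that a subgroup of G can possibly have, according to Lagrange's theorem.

|G| = 16 = 2⁴. By Lagrange's theorem the order of any subgroup divides 16; the divisors of 16 are 1, 2, 4, 8, 16.

Answer: 1, 2, 4, 8, 16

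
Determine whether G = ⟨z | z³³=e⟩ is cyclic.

|G| = 33. The element z has order 33 (its powers give 33 distinct elements), so ⟨z⟩ = G and G is cyclic.

Answer: Yes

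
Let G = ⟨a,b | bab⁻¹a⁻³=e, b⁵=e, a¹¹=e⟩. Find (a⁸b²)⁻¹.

The order of (a⁸b²) is 5 (smallest k with (a⁸b²)ᵏ = e), so (a⁸b²)⁻¹ = (a⁸b²)⁴ = a⁴b³.
Check: (a⁸b²) · (a⁴b³) → (a⁸b²) · a⁴ = b²;   (b²) · b³ = e, giving e as required.

Answer: a⁴b³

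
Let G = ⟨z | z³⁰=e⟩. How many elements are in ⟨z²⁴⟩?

|⟨z²⁴⟩| equals the order of z²⁴. Compute successive powers until reaching e:
  (z²⁴)¹ = z²⁴, (z²⁴)² = z¹⁸, (z²⁴)³ = z¹², (z²⁴)⁴ = z⁶, (z²⁴)⁵ = e.
The smallest positive k with (z²⁴)ᵏ = e is 5, so |⟨z²⁴⟩| = 5.

Answer: 5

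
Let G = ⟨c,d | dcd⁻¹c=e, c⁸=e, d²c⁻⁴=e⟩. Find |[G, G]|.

G' = [G, G] is generated by all commutators. The generator-pair commutators are: [c, d] = c².
The subgroup they normally generate is {e, c², c⁴, c⁶}, of order 4.
Check: |G/G'| = 16/4 = 4 is the order of the abelianisation.

Answer: 4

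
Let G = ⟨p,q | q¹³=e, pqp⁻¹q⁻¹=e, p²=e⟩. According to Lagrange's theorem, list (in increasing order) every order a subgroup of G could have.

|G| = 26 = 2 · 13. By Lagrange's theorem the order of any subgroup divides 26; the divisors of 26 are 1, 2, 13, 26.

Answer: 1, 2, 13, 26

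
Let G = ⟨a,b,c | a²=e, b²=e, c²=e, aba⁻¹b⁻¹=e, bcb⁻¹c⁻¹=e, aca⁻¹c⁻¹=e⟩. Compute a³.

Compute successive powers of a, reducing at each step:
  a²: a · a = e
  a³: e · a = a

Answer: a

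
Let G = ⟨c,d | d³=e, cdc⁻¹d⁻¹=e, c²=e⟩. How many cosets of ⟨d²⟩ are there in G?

First find ord(d²) by computing successive powers:
  (d²)¹ = d², (d²)² = d, (d²)³ = e.
So |⟨d²⟩| = ord(d²) = 3. With |G| = 6, by Lagrange [G : ⟨d²⟩] = 6/3 = 2.

Answer: 2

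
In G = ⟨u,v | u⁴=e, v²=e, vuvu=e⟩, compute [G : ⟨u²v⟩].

First find ord(u²v) by computing successive powers:
  (u²v)¹ = u²v, (u²v)² = e.
So |⟨u²v⟩| = ord(u²v) = 2. With |G| = 8, by Lagrange [G : ⟨u²v⟩] = 8/2 = 4.

Answer: 4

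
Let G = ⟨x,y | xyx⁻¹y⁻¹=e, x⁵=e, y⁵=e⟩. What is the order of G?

Enumerate words in the generators, reducing via the relations: the distinct elements are
  {e, x, y, xy, x², x³, x⁴, y², y³, y⁴, xy², xy³, xy⁴, x²y, x³y, x⁴y, x²y², x²y³, x²y⁴, x³y², x³y³, x³y⁴, x⁴y², x⁴y³, x⁴y⁴}.
No further products give new elements, so |G| = 25.

Answer: 25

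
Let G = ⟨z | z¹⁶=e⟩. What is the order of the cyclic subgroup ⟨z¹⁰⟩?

|⟨z¹⁰⟩| equals the order of z¹⁰. Compute successive powers until reaching e:
  (z¹⁰)¹ = z¹⁰, (z¹⁰)² = z⁴, (z¹⁰)³ = z¹⁴, (z¹⁰)⁴ = z⁸, (z¹⁰)⁵ = z², (z¹⁰)⁶ = z¹², (z¹⁰)⁷ = z⁶, (z¹⁰)⁸ = e.
The smallest positive k with (z¹⁰)ᵏ = e is 8, so |⟨z¹⁰⟩| = 8.

Answer: 8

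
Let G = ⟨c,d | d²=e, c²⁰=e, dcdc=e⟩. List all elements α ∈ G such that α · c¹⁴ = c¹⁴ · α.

⟨c¹⁴⟩ ⊆ C_G(c¹⁴) since powers of c¹⁴ commute with c¹⁴; so |C_G(c¹⁴)| ≥ |⟨c¹⁴⟩| = 10.
By orbit–stabilizer, |C_G(c¹⁴)| = |G| / |conj. class of c¹⁴| = 40 / 2 = 20.
The 20 elements commuting with c¹⁴ are {e, c, c², c³, c⁴, c⁵, c⁶, c⁷, c⁸, c⁹, c¹⁰, c¹¹, c¹², c¹³, c¹⁴, c¹⁵, c¹⁶, c¹⁷, c¹⁸, c¹⁹}.

Answer: {e, c, c², c³, c⁴, c⁵, c⁶, c⁷, c⁸, c⁹, c¹⁰, c¹¹, c¹², c¹³, c¹⁴, c¹⁵, c¹⁶, c¹⁷, c¹⁸, c¹⁹}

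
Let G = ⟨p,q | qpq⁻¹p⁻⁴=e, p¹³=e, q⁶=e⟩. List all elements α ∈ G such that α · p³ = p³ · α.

⟨p³⟩ ⊆ C_G(p³) since powers of p³ commute with p³; so |C_G(p³)| ≥ |⟨p³⟩| = 13.
By orbit–stabilizer, |C_G(p³)| = |G| / |conj. class of p³| = 78 / 6 = 13.
The 13 elements commuting with p³ are {e, p, p², p³, p⁴, p⁵, p⁶, p⁷, p⁸, p⁹, p¹⁰, p¹¹, p¹²}.

Answer: {e, p, p², p³, p⁴, p⁵, p⁶, p⁷, p⁸, p⁹, p¹⁰, p¹¹, p¹²}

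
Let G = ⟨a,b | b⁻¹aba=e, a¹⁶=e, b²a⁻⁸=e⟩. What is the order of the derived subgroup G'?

G' = [G, G] is generated by all commutators. The generator-pair commutators are: [a, b] = a².
The subgroup they normally generate is {e, a², a⁴, a⁶, a⁸, a¹⁰, a¹², a¹⁴}, of order 8.
Check: |G/G'| = 32/8 = 4 is the order of the abelianisation.

Answer: 8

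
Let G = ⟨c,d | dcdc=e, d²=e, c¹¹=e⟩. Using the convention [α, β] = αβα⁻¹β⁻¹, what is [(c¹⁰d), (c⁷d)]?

[(c¹⁰d), (c⁷d)] = (c¹⁰d)·(c⁷d)·(c¹⁰d)⁻¹·(c⁷d)⁻¹.
  (c¹⁰d) · (c⁷d) = c³
  (c³) · (c¹⁰d) = c²d
  (c²d) · (c⁷d) = c⁶

Answer: c⁶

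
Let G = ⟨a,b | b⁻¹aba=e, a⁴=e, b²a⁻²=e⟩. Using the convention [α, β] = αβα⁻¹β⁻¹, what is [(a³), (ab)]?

[(a³), (ab)] = (a³)·(ab)·(a³)⁻¹·(ab)⁻¹.
  (a³) · (ab) = b
  b · a = ab⁻¹
  (ab⁻¹) · (ab⁻¹) = a²

Answer: a²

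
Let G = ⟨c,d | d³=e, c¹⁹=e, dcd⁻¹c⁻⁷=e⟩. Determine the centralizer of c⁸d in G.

⟨c⁸d⟩ ⊆ C_G(c⁸d) since powers of c⁸d commute with c⁸d; so |C_G(c⁸d)| ≥ |⟨c⁸d⟩| = 3.
By orbit–stabilizer, |C_G(c⁸d)| = |G| / |conj. class of c⁸d| = 57 / 19 = 3.
The 3 elements commuting with c⁸d are {e, c⁸d, c⁷d²}.

Answer: {e, c⁸d, c⁷d²}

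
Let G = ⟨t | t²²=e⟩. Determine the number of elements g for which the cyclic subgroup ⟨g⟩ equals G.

G is cyclic of order 22. An element generates G iff its order is 22, and a cyclic group of order 22 has exactly φ(22) = 10 such elements.

Answer: 10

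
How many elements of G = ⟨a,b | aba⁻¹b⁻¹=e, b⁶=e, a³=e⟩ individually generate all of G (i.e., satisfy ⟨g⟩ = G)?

⟨g⟩ = G would require ord(g) = |G| = 18, but the maximum element order in G is 6 < 18. So G is not cyclic and no single element generates it: the count is 0.

Answer: 0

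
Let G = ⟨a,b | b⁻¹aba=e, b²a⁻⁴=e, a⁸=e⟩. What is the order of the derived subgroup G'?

G' = [G, G] is generated by all commutators. The generator-pair commutators are: [a, b] = a².
The subgroup they normally generate is {e, a², a⁴, a⁶}, of order 4.
Check: |G/G'| = 16/4 = 4 is the order of the abelianisation.

Answer: 4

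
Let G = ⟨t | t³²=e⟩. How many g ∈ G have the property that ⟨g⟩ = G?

G is cyclic of order 32. An element generates G iff its order is 32, and a cyclic group of order 32 has exactly φ(32) = 16 such elements.

Answer: 16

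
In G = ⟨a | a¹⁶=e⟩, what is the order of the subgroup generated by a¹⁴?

|⟨a¹⁴⟩| equals the order of a¹⁴. Compute successive powers until reaching e:
  (a¹⁴)¹ = a¹⁴, (a¹⁴)² = a¹², (a¹⁴)³ = a¹⁰, (a¹⁴)⁴ = a⁸, (a¹⁴)⁵ = a⁶, (a¹⁴)⁶ = a⁴, (a¹⁴)⁷ = a², (a¹⁴)⁸ = e.
The smallest positive k with (a¹⁴)ᵏ = e is 8, so |⟨a¹⁴⟩| = 8.

Answer: 8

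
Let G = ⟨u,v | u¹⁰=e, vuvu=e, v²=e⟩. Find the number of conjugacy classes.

The conjugacy classes (representative and size) are:
  [e] (size 1), [u] (size 2), [u²] (size 2), [u³] (size 2), [u⁴] (size 2), [u⁵] (size 1), [u²v] (size 5), [u³v] (size 5).
Class equation: 1 + 2 + 2 + 2 + 2 + 1 + 5 + 5 = 20 = |G|. So G has 8 conjugacy classes.

Answer: 8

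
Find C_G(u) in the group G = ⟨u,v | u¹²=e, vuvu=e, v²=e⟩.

⟨u⟩ ⊆ C_G(u) since powers of u commute with u; so |C_G(u)| ≥ |⟨u⟩| = 12.
By orbit–stabilizer, |C_G(u)| = |G| / |conj. class of u| = 24 / 2 = 12.
The 12 elements commuting with u are {e, u, u², u³, u⁴, u⁵, u⁶, u⁷, u⁸, u⁹, u¹⁰, u¹¹}.

Answer: {e, u, u², u³, u⁴, u⁵, u⁶, u⁷, u⁸, u⁹, u¹⁰, u¹¹}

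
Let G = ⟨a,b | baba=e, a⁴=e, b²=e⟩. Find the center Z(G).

An element z ∈ Z(G) iff z commutes with every generator.
For example a² is central: (a²)·a = a³ = a·(a²); (a²)·b = a²b = b·(a²).
Whereas a ∉ Z(G) since a·b = ab ≠ a³b = b·a.
Checking each of the 8 elements this way gives Z(G) = {e, a²}, of order 2.

Answer: {e, a²}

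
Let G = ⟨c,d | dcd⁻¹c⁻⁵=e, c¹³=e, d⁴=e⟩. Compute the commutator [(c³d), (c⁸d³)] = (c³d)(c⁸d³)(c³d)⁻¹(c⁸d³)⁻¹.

[(c³d), (c⁸d³)] = (c³d)·(c⁸d³)·(c³d)⁻¹·(c⁸d³)⁻¹.
  (c³d) · (c⁸d³) = c⁴
  (c⁴) · (c²d³) = c⁶d³
  (c⁶d³) · (c¹²d) = c¹¹

Answer: c¹¹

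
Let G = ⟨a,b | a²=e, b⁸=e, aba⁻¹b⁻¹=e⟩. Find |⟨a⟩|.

|⟨a⟩| equals the order of a. Compute successive powers until reaching e:
  a¹ = a, a² = e.
The smallest positive k with aᵏ = e is 2, so |⟨a⟩| = 2.

Answer: 2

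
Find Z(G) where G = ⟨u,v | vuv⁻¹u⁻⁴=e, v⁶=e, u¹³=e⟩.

An element z ∈ Z(G) iff z commutes with every generator.
For example e is central: e·u = u = u·e; e·v = v = v·e.
Whereas u ∉ Z(G) since u·v = uv ≠ u⁴v = v·u.
Checking each of the 78 elements this way gives Z(G) = {e}, of order 1.

Answer: {e}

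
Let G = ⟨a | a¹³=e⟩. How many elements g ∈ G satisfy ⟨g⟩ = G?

G is cyclic of order 13. An element generates G iff its order is 13, and a cyclic group of order 13 has exactly φ(13) = 12 such elements.

Answer: 12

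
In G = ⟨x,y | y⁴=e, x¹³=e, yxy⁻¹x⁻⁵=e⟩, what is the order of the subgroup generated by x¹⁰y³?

|⟨x¹⁰y³⟩| equals the order of x¹⁰y³. Compute successive powers until reaching e:
  (x¹⁰y³)¹ = x¹⁰y³, (x¹⁰y³)² = x¹²y², (x¹⁰y³)³ = x²y, (x¹⁰y³)⁴ = e.
The smallest positive k with (x¹⁰y³)ᵏ = e is 4, so |⟨x¹⁰y³⟩| = 4.

Answer: 4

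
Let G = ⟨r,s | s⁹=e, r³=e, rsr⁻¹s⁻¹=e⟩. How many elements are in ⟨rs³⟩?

|⟨rs³⟩| equals the order of rs³. Compute successive powers until reaching e:
  (rs³)¹ = rs³, (rs³)² = r²s⁶, (rs³)³ = e.
The smallest positive k with (rs³)ᵏ = e is 3, so |⟨rs³⟩| = 3.

Answer: 3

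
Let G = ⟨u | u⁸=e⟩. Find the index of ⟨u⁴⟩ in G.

First find ord(u⁴) by computing successive powers:
  (u⁴)¹ = u⁴, (u⁴)² = e.
So |⟨u⁴⟩| = ord(u⁴) = 2. With |G| = 8, by Lagrange [G : ⟨u⁴⟩] = 8/2 = 4.

Answer: 4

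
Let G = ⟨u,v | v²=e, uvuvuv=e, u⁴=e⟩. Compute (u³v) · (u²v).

Compute (u³v) · (u²v) by multiplying left to right and reducing via the relations at each step:
  (u³v) · u² = u³vu²
  (u³vu²) · v = u³vu²v

Answer: u³vu²v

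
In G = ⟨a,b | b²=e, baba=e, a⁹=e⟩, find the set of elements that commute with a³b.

⟨a³b⟩ ⊆ C_G(a³b) since powers of a³b commute with a³b; so |C_G(a³b)| ≥ |⟨a³b⟩| = 2.
By orbit–stabilizer, |C_G(a³b)| = |G| / |conj. class of a³b| = 18 / 9 = 2.
The 2 elements commuting with a³b are {e, a³b}.

Answer: {e, a³b}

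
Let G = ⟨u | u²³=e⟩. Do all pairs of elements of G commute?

G has a single generator, so G is cyclic and hence abelian.

Answer: Yes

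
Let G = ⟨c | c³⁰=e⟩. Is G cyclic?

|G| = 30. The element c has order 30 (its powers give 30 distinct elements), so ⟨c⟩ = G and G is cyclic.

Answer: Yes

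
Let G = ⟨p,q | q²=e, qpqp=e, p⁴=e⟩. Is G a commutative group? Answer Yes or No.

p·q = pq but q·p = p³q, so p·q ≠ q·p and G is not abelian.

Answer: No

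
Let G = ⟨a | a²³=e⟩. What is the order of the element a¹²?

Compute successive powers until reaching e:
  (a¹²)¹ = a¹², (a¹²)² = a, (a¹²)³ = a¹³, (a¹²)⁴ = a², (a¹²)⁵ = a¹⁴, (a¹²)⁶ = a³, (a¹²)⁷ = a¹⁵, (a¹²)⁸ = a⁴, (a¹²)⁹ = a¹⁶, (a¹²)¹⁰ = a⁵, (a¹²)¹¹ = a¹⁷, (a¹²)¹² = a⁶, (a¹²)¹³ = a¹⁸, (a¹²)¹⁴ = a⁷, (a¹²)¹⁵ = a¹⁹, (a¹²)¹⁶ = a⁸, (a¹²)¹⁷ = a²⁰, (a¹²)¹⁸ = a⁹, (a¹²)¹⁹ = a²¹, (a¹²)²⁰ = a¹⁰, (a¹²)²¹ = a²², (a¹²)²² = a¹¹, (a¹²)²³ = e.
The smallest positive k with (a¹²)ᵏ = e is 23.

Answer: 23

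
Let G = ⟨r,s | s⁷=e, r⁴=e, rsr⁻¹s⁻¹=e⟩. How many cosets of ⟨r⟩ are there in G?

First find ord(r) by computing successive powers:
  r¹ = r, r² = r², r³ = r³, r⁴ = e.
So |⟨r⟩| = ord(r) = 4. With |G| = 28, by Lagrange [G : ⟨r⟩] = 28/4 = 7.

Answer: 7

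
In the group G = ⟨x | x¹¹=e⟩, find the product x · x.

Compute x · x by multiplying left to right and reducing via the relations at each step:
  x · x = x²

Answer: x²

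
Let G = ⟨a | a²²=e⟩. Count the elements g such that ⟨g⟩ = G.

G is cyclic of order 22. An element generates G iff its order is 22, and a cyclic group of order 22 has exactly φ(22) = 10 such elements.

Answer: 10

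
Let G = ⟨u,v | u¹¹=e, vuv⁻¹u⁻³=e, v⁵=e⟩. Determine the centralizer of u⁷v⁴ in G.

⟨u⁷v⁴⟩ ⊆ C_G(u⁷v⁴) since powers of u⁷v⁴ commute with u⁷v⁴; so |C_G(u⁷v⁴)| ≥ |⟨u⁷v⁴⟩| = 5.
By orbit–stabilizer, |C_G(u⁷v⁴)| = |G| / |conj. class of u⁷v⁴| = 55 / 11 = 5.
The 5 elements commuting with u⁷v⁴ are {e, uv, u²v³, u⁴v², u⁷v⁴}.

Answer: {e, uv, u²v³, u⁴v², u⁷v⁴}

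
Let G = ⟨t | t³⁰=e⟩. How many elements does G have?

G is generated by a single element, so G is cyclic. The relator gives t³⁰ = e and no smaller power is forced to be e, so the 30 powers {e, t, t², t³, t⁴, t⁵, t⁶, t⁷, t⁸, t⁹, t²², t²³, t²¹, t²⁰, t²⁴, t²⁵, t²⁶, t²⁷, t²⁸, t²⁹, t¹², t¹³, t¹¹, t¹⁰, t¹⁴, t¹⁵, t¹⁶, t¹⁷, t¹⁸, t¹⁹} are distinct. Hence |G| = 30.

Answer: 30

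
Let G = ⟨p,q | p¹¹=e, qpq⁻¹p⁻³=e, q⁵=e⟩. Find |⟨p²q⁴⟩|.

|⟨p²q⁴⟩| equals the order of p²q⁴. Compute successive powers until reaching e:
  (p²q⁴)¹ = p²q⁴, (p²q⁴)² = p¹⁰q³, (p²q⁴)³ = p⁹q², (p²q⁴)⁴ = p⁵q, (p²q⁴)⁵ = e.
The smallest positive k with (p²q⁴)ᵏ = e is 5, so |⟨p²q⁴⟩| = 5.

Answer: 5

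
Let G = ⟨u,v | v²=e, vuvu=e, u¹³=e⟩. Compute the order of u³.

Compute successive powers until reaching e:
  (u³)¹ = u³, (u³)² = u⁶, (u³)³ = u⁹, (u³)⁴ = u¹², (u³)⁵ = u², (u³)⁶ = u⁵, (u³)⁷ = u⁸, (u³)⁸ = u¹¹, (u³)⁹ = u, (u³)¹⁰ = u⁴, (u³)¹¹ = u⁷, (u³)¹² = u¹⁰, (u³)¹³ = e.
The smallest positive k with (u³)ᵏ = e is 13.

Answer: 13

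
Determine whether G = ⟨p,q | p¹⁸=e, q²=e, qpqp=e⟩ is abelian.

p·q = pq but q·p = p¹⁷q, so p·q ≠ q·p and G is not abelian.

Answer: No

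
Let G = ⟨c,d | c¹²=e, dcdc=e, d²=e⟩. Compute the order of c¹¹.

Compute successive powers until reaching e:
  (c¹¹)¹ = c¹¹, (c¹¹)² = c¹⁰, (c¹¹)³ = c⁹, (c¹¹)⁴ = c⁸, (c¹¹)⁵ = c⁷, (c¹¹)⁶ = c⁶, (c¹¹)⁷ = c⁵, (c¹¹)⁸ = c⁴, (c¹¹)⁹ = c³, (c¹¹)¹⁰ = c², (c¹¹)¹¹ = c, (c¹¹)¹² = e.
The smallest positive k with (c¹¹)ᵏ = e is 12.

Answer: 12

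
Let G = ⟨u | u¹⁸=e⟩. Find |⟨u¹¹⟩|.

|⟨u¹¹⟩| equals the order of u¹¹. Compute successive powers until reaching e:
  (u¹¹)¹ = u¹¹, (u¹¹)² = u⁴, (u¹¹)³ = u¹⁵, (u¹¹)⁴ = u⁸, (u¹¹)⁵ = u, (u¹¹)⁶ = u¹², (u¹¹)⁷ = u⁵, (u¹¹)⁸ = u¹⁶, (u¹¹)⁹ = u⁹, (u¹¹)¹⁰ = u², (u¹¹)¹¹ = u¹³, (u¹¹)¹² = u⁶, (u¹¹)¹³ = u¹⁷, (u¹¹)¹⁴ = u¹⁰, (u¹¹)¹⁵ = u³, (u¹¹)¹⁶ = u¹⁴, (u¹¹)¹⁷ = u⁷, (u¹¹)¹⁸ = e.
The smallest positive k with (u¹¹)ᵏ = e is 18, so |⟨u¹¹⟩| = 18.

Answer: 18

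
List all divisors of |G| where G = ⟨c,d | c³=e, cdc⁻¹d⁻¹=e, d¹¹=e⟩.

|G| = 33 = 3 · 11. By Lagrange's theorem the order of any subgroup divides 33; the divisors of 33 are 1, 3, 11, 33.

Answer: 1, 3, 11, 33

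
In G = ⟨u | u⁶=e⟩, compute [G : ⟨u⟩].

First find ord(u) by computing successive powers:
  u¹ = u, u² = u², u³ = u³, u⁴ = u⁴, u⁵ = u⁵, u⁶ = e.
So |⟨u⟩| = ord(u) = 6. With |G| = 6, by Lagrange [G : ⟨u⟩] = 6/6 = 1.

Answer: 1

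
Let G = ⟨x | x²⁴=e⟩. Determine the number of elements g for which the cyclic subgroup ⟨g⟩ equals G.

G is cyclic of order 24. An element generates G iff its order is 24, and a cyclic group of order 24 has exactly φ(24) = 8 such elements.

Answer: 8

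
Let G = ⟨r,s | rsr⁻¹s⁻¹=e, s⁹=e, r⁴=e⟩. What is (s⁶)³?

Compute successive powers of (s⁶), reducing at each step:
  (s⁶)²: (s⁶) · s⁶ = s³
  (s⁶)³: (s³) · s⁶ = e

Answer: e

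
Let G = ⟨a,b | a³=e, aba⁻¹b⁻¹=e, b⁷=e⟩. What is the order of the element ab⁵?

Compute successive powers until reaching e:
  (ab⁵)¹ = ab⁵, (ab⁵)² = a²b³, (ab⁵)³ = b, (ab⁵)⁴ = ab⁶, (ab⁵)⁵ = a²b⁴, (ab⁵)⁶ = b², (ab⁵)⁷ = a, (ab⁵)⁸ = a²b⁵, (ab⁵)⁹ = b³, (ab⁵)¹⁰ = ab, (ab⁵)¹¹ = a²b⁶, (ab⁵)¹² = b⁴, (ab⁵)¹³ = ab², (ab⁵)¹⁴ = a², (ab⁵)¹⁵ = b⁵, (ab⁵)¹⁶ = ab³, (ab⁵)¹⁷ = a²b, (ab⁵)¹⁸ = b⁶, (ab⁵)¹⁹ = ab⁴, (ab⁵)²⁰ = a²b², (ab⁵)²¹ = e.
The smallest positive k with (ab⁵)ᵏ = e is 21.

Answer: 21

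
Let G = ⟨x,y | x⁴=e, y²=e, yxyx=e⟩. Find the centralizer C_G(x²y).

⟨x²y⟩ ⊆ C_G(x²y) since powers of x²y commute with x²y; so |C_G(x²y)| ≥ |⟨x²y⟩| = 2.
By orbit–stabilizer, |C_G(x²y)| = |G| / |conj. class of x²y| = 8 / 2 = 4.
The 4 elements commuting with x²y are {e, x², y, x²y}.

Answer: {e, x², y, x²y}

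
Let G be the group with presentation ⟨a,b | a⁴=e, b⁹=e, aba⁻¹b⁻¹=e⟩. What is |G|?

Enumerate words in the generators, reducing via the relations: the distinct elements are
  {a, b, e, ab, a², a³, b², b³, b⁴, b⁵, b⁶, b⁷, b⁸, ab², ab³, ab⁴, ab⁵, ab⁶, ab⁷, ab⁸, a²b, a³b, a²b², a²b³, a²b⁴, a²b⁵, a²b⁶, a²b⁷, a²b⁸, a³b², a³b³, a³b⁴, a³b⁵, a³b⁶, a³b⁷, a³b⁸}.
No further products give new elements, so |G| = 36.

Answer: 36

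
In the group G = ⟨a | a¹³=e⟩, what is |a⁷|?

Compute successive powers until reaching e:
  (a⁷)¹ = a⁷, (a⁷)² = a, (a⁷)³ = a⁸, (a⁷)⁴ = a², (a⁷)⁵ = a⁹, (a⁷)⁶ = a³, (a⁷)⁷ = a¹⁰, (a⁷)⁸ = a⁴, (a⁷)⁹ = a¹¹, (a⁷)¹⁰ = a⁵, (a⁷)¹¹ = a¹², (a⁷)¹² = a⁶, (a⁷)¹³ = e.
The smallest positive k with (a⁷)ᵏ = e is 13.

Answer: 13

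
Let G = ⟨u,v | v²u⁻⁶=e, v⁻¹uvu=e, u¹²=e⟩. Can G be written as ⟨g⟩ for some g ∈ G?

Every cyclic group is abelian. But u·v = uv while v·u = u⁵v⁻¹, so u·v ≠ v·u and G is not abelian. Hence G is not cyclic.

Answer: No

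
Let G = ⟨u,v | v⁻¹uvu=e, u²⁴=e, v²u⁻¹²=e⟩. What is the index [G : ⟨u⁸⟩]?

First find ord(u⁸) by computing successive powers:
  (u⁸)¹ = u⁸, (u⁸)² = u¹⁶, (u⁸)³ = e.
So |⟨u⁸⟩| = ord(u⁸) = 3. With |G| = 48, by Lagrange [G : ⟨u⁸⟩] = 48/3 = 16.

Answer: 16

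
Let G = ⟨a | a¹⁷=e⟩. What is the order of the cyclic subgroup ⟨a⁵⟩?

|⟨a⁵⟩| equals the order of a⁵. Compute successive powers until reaching e:
  (a⁵)¹ = a⁵, (a⁵)² = a¹⁰, (a⁵)³ = a¹⁵, (a⁵)⁴ = a³, (a⁵)⁵ = a⁸, (a⁵)⁶ = a¹³, (a⁵)⁷ = a, (a⁵)⁸ = a⁶, (a⁵)⁹ = a¹¹, (a⁵)¹⁰ = a¹⁶, (a⁵)¹¹ = a⁴, (a⁵)¹² = a⁹, (a⁵)¹³ = a¹⁴, (a⁵)¹⁴ = a², (a⁵)¹⁵ = a⁷, (a⁵)¹⁶ = a¹², (a⁵)¹⁷ = e.
The smallest positive k with (a⁵)ᵏ = e is 17, so |⟨a⁵⟩| = 17.

Answer: 17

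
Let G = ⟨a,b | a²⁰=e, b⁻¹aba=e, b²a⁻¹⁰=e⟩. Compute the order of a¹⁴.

Compute successive powers until reaching e:
  (a¹⁴)¹ = a¹⁴, (a¹⁴)² = a⁸, (a¹⁴)³ = a², (a¹⁴)⁴ = a¹⁶, (a¹⁴)⁵ = a¹⁰, (a¹⁴)⁶ = a⁴, (a¹⁴)⁷ = a¹⁸, (a¹⁴)⁸ = a¹², (a¹⁴)⁹ = a⁶, (a¹⁴)¹⁰ = e.
The smallest positive k with (a¹⁴)ᵏ = e is 10.

Answer: 10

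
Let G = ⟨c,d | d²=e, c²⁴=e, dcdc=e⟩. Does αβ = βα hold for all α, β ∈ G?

c·d = cd but d·c = c²³d, so c·d ≠ d·c and G is not abelian.

Answer: No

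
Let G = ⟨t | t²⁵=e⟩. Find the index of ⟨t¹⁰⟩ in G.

First find ord(t¹⁰) by computing successive powers:
  (t¹⁰)¹ = t¹⁰, (t¹⁰)² = t²⁰, (t¹⁰)³ = t⁵, (t¹⁰)⁴ = t¹⁵, (t¹⁰)⁵ = e.
So |⟨t¹⁰⟩| = ord(t¹⁰) = 5. With |G| = 25, by Lagrange [G : ⟨t¹⁰⟩] = 25/5 = 5.

Answer: 5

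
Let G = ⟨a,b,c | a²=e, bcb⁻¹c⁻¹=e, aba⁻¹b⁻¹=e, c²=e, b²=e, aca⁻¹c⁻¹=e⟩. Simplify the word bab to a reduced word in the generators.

Multiply left to right, reducing at each step:
  b · a = ab
  (ab) · b = a

Answer: a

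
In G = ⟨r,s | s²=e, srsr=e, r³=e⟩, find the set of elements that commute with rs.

⟨rs⟩ ⊆ C_G(rs) since powers of rs commute with rs; so |C_G(rs)| ≥ |⟨rs⟩| = 2.
By orbit–stabilizer, |C_G(rs)| = |G| / |conj. class of rs| = 6 / 3 = 2.
The 2 elements commuting with rs are {e, rs}.

Answer: {e, rs}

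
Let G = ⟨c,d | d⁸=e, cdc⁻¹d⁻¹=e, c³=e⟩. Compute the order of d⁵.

Compute successive powers until reaching e:
  (d⁵)¹ = d⁵, (d⁵)² = d², (d⁵)³ = d⁷, (d⁵)⁴ = d⁴, (d⁵)⁵ = d, (d⁵)⁶ = d⁶, (d⁵)⁷ = d³, (d⁵)⁸ = e.
The smallest positive k with (d⁵)ᵏ = e is 8.

Answer: 8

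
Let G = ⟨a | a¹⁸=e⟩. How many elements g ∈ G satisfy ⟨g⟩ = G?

G is cyclic of order 18. An element generates G iff its order is 18, and a cyclic group of order 18 has exactly φ(18) = 6 such elements.

Answer: 6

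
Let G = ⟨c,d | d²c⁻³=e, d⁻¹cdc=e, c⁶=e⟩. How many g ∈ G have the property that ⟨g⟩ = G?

⟨g⟩ = G would require ord(g) = |G| = 12, but the maximum element order in G is 6 < 12. So G is not cyclic and no single element generates it: the count is 0.

Answer: 0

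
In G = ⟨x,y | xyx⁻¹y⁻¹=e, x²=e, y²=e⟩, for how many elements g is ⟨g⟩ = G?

⟨g⟩ = G would require ord(g) = |G| = 4, but the maximum element order in G is 2 < 4. So G is not cyclic and no single element generates it: the count is 0.

Answer: 0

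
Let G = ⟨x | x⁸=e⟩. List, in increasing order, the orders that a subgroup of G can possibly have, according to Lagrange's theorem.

|G| = 8 = 2³. By Lagrange's theorem the order of any subgroup divides 8; the divisors of 8 are 1, 2, 4, 8.

Answer: 1, 2, 4, 8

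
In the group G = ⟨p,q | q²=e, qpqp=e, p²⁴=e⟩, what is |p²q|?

Compute successive powers until reaching e:
  (p²q)¹ = p²q, (p²q)² = e.
The smallest positive k with (p²q)ᵏ = e is 2.

Answer: 2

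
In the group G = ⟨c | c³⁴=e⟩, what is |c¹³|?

Compute successive powers until reaching e:
  (c¹³)¹ = c¹³, (c¹³)² = c²⁶, (c¹³)³ = c⁵, (c¹³)⁴ = c¹⁸, (c¹³)⁵ = c³¹, (c¹³)⁶ = c¹⁰, (c¹³)⁷ = c²³, (c¹³)⁸ = c², (c¹³)⁹ = c¹⁵, (c¹³)¹⁰ = c²⁸, (c¹³)¹¹ = c⁷, (c¹³)¹² = c²⁰, (c¹³)¹³ = c³³, (c¹³)¹⁴ = c¹², (c¹³)¹⁵ = c²⁵, (c¹³)¹⁶ = c⁴, (c¹³)¹⁷ = c¹⁷, (c¹³)¹⁸ = c³⁰, (c¹³)¹⁹ = c⁹, (c¹³)²⁰ = c²², (c¹³)²¹ = c, (c¹³)²² = c¹⁴, (c¹³)²³ = c²⁷, (c¹³)²⁴ = c⁶, (c¹³)²⁵ = c¹⁹, (c¹³)²⁶ = c³², (c¹³)²⁷ = c¹¹, (c¹³)²⁸ = c²⁴, (c¹³)²⁹ = c³, (c¹³)³⁰ = c¹⁶, (c¹³)³¹ = c²⁹, (c¹³)³² = c⁸, (c¹³)³³ = c²¹, (c¹³)³⁴ = e.
The smallest positive k with (c¹³)ᵏ = e is 34.

Answer: 34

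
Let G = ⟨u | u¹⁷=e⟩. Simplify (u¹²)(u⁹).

Compute (u¹²) · (u⁹) by multiplying left to right and reducing via the relations at each step:
  (u¹²) · u⁹ = u⁴

Answer: u⁴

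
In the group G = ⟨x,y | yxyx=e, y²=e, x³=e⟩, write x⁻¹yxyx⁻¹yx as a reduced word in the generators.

Multiply left to right, reducing at each step:
  (x²) · y = x²y
  (x²y) · x = xy
  (xy) · y = x
  x · x⁻¹ = e
  e · y = y
  y · x = x²y

Answer: x²y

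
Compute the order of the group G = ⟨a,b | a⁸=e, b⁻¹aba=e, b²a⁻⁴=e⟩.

Enumerate words in the generators, reducing via the relations: the distinct elements are
  {a, b, e, ab, a², a³, a⁴, a⁵, a⁶, a⁷, a²b, a³b, b⁻¹, ab⁻¹, a²b⁻¹, a³b⁻¹}.
No further products give new elements, so |G| = 16.

Answer: 16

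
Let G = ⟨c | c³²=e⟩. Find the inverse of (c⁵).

The order of (c⁵) is 32 (smallest k with (c⁵)ᵏ = e), so (c⁵)⁻¹ = (c⁵)³¹ = c²⁷.
Check: (c⁵) · (c²⁷) → (c⁵) · c²⁷ = e, giving e as required.

Answer: c²⁷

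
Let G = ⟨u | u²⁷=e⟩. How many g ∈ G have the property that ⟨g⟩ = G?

G is cyclic of order 27. An element generates G iff its order is 27, and a cyclic group of order 27 has exactly φ(27) = 18 such elements.

Answer: 18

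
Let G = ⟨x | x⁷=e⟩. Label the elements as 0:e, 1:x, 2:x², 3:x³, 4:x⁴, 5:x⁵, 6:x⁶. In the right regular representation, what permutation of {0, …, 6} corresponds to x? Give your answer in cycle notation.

(0 1 2 3 4 5 6)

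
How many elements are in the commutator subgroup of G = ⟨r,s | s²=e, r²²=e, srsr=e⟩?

G' = [G, G] is generated by all commutators. The generator-pair commutators are: [r, s] = r².
The subgroup they normally generate is {e, r², r⁴, r⁶, r⁸, r¹⁰, r¹², r¹⁴, r¹⁶, r¹⁸, r²⁰}, of order 11.
Check: |G/G'| = 44/11 = 4 is the order of the abelianisation.

Answer: 11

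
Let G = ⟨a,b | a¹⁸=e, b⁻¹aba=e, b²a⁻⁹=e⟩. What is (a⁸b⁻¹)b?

Compute (a⁸b⁻¹) · b by multiplying left to right and reducing via the relations at each step:
  (a⁸b⁻¹) · b = a⁸

Answer: a⁸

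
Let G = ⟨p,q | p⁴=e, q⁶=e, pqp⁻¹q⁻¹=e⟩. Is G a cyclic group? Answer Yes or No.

|G| = 24, but the maximum element order in G is 12 < 24. No single element generates all of G, so G is not cyclic.

Answer: No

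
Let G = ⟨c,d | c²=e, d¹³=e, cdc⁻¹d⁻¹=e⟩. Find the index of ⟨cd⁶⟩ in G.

First find ord(cd⁶) by computing successive powers:
  (cd⁶)¹ = cd⁶, (cd⁶)² = d¹², (cd⁶)³ = cd⁵, (cd⁶)⁴ = d¹¹, (cd⁶)⁵ = cd⁴, (cd⁶)⁶ = d¹⁰, (cd⁶)⁷ = cd³, (cd⁶)⁸ = d⁹, (cd⁶)⁹ = cd², (cd⁶)¹⁰ = d⁸, (cd⁶)¹¹ = cd, (cd⁶)¹² = d⁷, (cd⁶)¹³ = c, (cd⁶)¹⁴ = d⁶, (cd⁶)¹⁵ = cd¹², (cd⁶)¹⁶ = d⁵, (cd⁶)¹⁷ = cd¹¹, (cd⁶)¹⁸ = d⁴, (cd⁶)¹⁹ = cd¹⁰, (cd⁶)²⁰ = d³, (cd⁶)²¹ = cd⁹, (cd⁶)²² = d², (cd⁶)²³ = cd⁸, (cd⁶)²⁴ = d, (cd⁶)²⁵ = cd⁷, (cd⁶)²⁶ = e.
So |⟨cd⁶⟩| = ord(cd⁶) = 26. With |G| = 26, by Lagrange [G : ⟨cd⁶⟩] = 26/26 = 1.

Answer: 1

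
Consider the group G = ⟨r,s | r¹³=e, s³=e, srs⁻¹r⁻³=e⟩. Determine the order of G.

Enumerate words in the generators, reducing via the relations: the distinct elements are
  {e, r, s, rs, r², r³, r⁴, r⁵, r⁶, r⁷, r⁸, r⁹, s², rs², r²s, r³s, r¹², r¹¹, r¹⁰, r⁴s, r⁵s, r⁶s, r⁷s, r⁸s, r⁹s, r²s², r³s², r¹²s, r¹¹s, r¹⁰s, r⁴s², r⁵s², r⁶s², r⁷s², r⁸s², r⁹s², r¹²s², r¹¹s², r¹⁰s²}.
No further products give new elements, so |G| = 39.

Answer: 39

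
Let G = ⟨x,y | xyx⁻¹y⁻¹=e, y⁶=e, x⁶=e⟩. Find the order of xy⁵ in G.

Compute successive powers until reaching e:
  (xy⁵)¹ = xy⁵, (xy⁵)² = x²y⁴, (xy⁵)³ = x³y³, (xy⁵)⁴ = x⁴y², (xy⁵)⁵ = x⁵y, (xy⁵)⁶ = e.
The smallest positive k with (xy⁵)ᵏ = e is 6.

Answer: 6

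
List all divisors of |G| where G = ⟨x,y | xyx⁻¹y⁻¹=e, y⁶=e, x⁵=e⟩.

|G| = 30 = 2 · 3 · 5. By Lagrange's theorem the order of any subgroup divides 30; the divisors of 30 are 1, 2, 3, 5, 6, 10, 15, 30.

Answer: 1, 2, 3, 5, 6, 10, 15, 30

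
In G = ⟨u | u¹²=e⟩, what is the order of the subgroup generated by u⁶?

|⟨u⁶⟩| equals the order of u⁶. Compute successive powers until reaching e:
  (u⁶)¹ = u⁶, (u⁶)² = e.
The smallest positive k with (u⁶)ᵏ = e is 2, so |⟨u⁶⟩| = 2.

Answer: 2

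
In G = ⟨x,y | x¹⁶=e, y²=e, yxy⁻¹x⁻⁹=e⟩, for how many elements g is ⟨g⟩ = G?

⟨g⟩ = G would require ord(g) = |G| = 32, but the maximum element order in G is 16 < 32. So G is not cyclic and no single element generates it: the count is 0.

Answer: 0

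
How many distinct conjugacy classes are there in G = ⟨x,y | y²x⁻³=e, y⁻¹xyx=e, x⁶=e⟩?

The conjugacy classes (representative and size) are:
  [e] (size 1), [x] (size 2), [x²] (size 2), [x³] (size 1), [xy⁻¹] (size 3), [x²y⁻¹] (size 3).
Class equation: 1 + 2 + 2 + 1 + 3 + 3 = 12 = |G|. So G has 6 conjugacy classes.

Answer: 6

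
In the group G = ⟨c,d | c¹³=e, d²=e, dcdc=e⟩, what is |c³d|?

Compute successive powers until reaching e:
  (c³d)¹ = c³d, (c³d)² = e.
The smallest positive k with (c³d)ᵏ = e is 2.

Answer: 2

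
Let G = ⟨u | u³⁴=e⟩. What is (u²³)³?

Compute successive powers of (u²³), reducing at each step:
  (u²³)²: (u²³) · u²³ = u¹²
  (u²³)³: (u¹²) · u²³ = u

Answer: u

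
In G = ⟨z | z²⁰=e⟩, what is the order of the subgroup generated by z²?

|⟨z²⟩| equals the order of z². Compute successive powers until reaching e:
  (z²)¹ = z², (z²)² = z⁴, (z²)³ = z⁶, (z²)⁴ = z⁸, (z²)⁵ = z¹⁰, (z²)⁶ = z¹², (z²)⁷ = z¹⁴, (z²)⁸ = z¹⁶, (z²)⁹ = z¹⁸, (z²)¹⁰ = e.
The smallest positive k with (z²)ᵏ = e is 10, so |⟨z²⟩| = 10.

Answer: 10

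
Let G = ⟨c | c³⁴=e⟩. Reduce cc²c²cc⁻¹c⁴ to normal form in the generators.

Multiply left to right, reducing at each step:
  c · c² = c³
  (c³) · c² = c⁵
  (c⁵) · c = c⁶
  (c⁶) · c⁻¹ = c⁵
  (c⁵) · c⁴ = c⁹

Answer: c⁹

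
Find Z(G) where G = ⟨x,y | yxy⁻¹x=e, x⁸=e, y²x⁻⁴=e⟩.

An element z ∈ Z(G) iff z commutes with every generator.
For example x⁴ is central: (x⁴)·x = x⁵ = x·(x⁴); (x⁴)·y = y⁻¹ = y·(x⁴).
Whereas x ∉ Z(G) since x·y = xy ≠ x³y⁻¹ = y·x.
Checking each of the 16 elements this way gives Z(G) = {e, x⁴}, of order 2.

Answer: {e, x⁴}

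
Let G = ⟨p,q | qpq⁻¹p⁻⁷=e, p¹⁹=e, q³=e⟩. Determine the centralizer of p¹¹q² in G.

⟨p¹¹q²⟩ ⊆ C_G(p¹¹q²) since powers of p¹¹q² commute with p¹¹q²; so |C_G(p¹¹q²)| ≥ |⟨p¹¹q²⟩| = 3.
By orbit–stabilizer, |C_G(p¹¹q²)| = |G| / |conj. class of p¹¹q²| = 57 / 19 = 3.
The 3 elements commuting with p¹¹q² are {e, p¹¹q², p¹⁸q}.

Answer: {e, p¹¹q², p¹⁸q}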